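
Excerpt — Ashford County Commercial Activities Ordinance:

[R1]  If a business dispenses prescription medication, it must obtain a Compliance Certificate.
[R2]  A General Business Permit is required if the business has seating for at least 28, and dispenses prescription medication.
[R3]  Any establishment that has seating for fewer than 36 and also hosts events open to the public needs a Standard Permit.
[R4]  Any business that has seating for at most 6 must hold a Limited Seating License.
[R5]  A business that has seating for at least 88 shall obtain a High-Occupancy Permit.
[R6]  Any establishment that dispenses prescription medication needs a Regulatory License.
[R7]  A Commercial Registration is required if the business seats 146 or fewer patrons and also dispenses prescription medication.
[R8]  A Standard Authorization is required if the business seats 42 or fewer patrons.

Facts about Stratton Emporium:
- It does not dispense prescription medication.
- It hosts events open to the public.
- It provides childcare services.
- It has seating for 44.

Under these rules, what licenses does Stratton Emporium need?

None

[R1] does not dispense prescription medication → Compliance Certificate not required.
[R2] seating 44 ≥ 28; does not dispense prescription medication → General Business Permit not required.
[R3] seating 44 ≥ 36; hosts events open to the public → Standard Permit not required.
[R4] seating 44 > 6 → Limited Seating License not required.
[R5] seating 44 < 88 → High-Occupancy Permit not required.
[R6] does not dispense prescription medication → Regulatory License not required.
[R7] seating 44 ≤ 146; does not dispense prescription medication → Commercial Registration not required.
[R8] seating 44 > 42 → Standard Authorization not required.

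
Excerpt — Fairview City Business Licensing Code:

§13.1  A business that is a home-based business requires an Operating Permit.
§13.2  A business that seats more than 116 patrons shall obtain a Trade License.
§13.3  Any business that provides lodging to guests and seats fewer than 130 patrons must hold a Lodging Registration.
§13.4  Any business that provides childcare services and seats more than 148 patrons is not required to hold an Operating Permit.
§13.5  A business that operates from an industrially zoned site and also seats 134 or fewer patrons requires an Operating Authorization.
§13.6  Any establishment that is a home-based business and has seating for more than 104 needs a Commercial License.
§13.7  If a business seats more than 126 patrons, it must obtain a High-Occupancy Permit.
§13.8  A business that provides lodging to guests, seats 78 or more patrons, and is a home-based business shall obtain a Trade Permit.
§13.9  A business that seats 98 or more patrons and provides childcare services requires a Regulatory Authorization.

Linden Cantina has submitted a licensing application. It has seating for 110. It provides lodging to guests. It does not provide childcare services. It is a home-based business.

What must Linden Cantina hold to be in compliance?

§13.1 is a home-based business → Operating Permit required.
§13.2 seating 110 ≤ 116 → Trade License not required.
§13.3 provides lodging to guests; seating 110 < 130 → Lodging Registration required.
§13.4 does not provide childcare services; seating 110 ≤ 148 → Operating Permit exemption does not apply.
§13.5 is a home-based business (not: operates from an industrially zoned site); seating 110 ≤ 134 → Operating Authorization not required.
§13.6 is a home-based business; seating 110 > 104 → Commercial License required.
§13.7 seating 110 ≤ 126 → High-Occupancy Permit not required.
§13.8 provides lodging to guests; seating 110 ≥ 78; is a home-based business → Trade Permit required.
§13.9 seating 110 ≥ 98; does not provide childcare services → Regulatory Authorization not required.

Commercial License, Lodging Registration, Operating Permit, Trade Permit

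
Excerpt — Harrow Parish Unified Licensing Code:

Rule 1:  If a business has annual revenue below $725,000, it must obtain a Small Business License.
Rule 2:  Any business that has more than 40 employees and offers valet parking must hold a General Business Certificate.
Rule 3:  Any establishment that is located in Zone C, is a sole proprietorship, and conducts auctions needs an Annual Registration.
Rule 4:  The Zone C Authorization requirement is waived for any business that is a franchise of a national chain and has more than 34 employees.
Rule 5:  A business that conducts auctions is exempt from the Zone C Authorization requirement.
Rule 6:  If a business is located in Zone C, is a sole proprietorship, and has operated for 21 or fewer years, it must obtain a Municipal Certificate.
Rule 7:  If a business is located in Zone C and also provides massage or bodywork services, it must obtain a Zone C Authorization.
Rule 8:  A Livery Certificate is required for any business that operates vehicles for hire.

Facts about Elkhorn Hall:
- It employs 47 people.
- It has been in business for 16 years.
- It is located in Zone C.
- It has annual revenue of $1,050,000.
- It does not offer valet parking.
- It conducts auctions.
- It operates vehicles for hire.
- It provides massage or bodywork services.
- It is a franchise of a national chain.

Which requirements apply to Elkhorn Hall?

Rule 1: revenue $1,050,000 ≥ $725,000 → Small Business License not required.
Rule 2: employees 47 > 40; does not offer valet parking → General Business Certificate not required.
Rule 3: is located in Zone C; is a franchise of a national chain (not: is a sole proprietorship); conducts auctions → Annual Registration not required.
Rule 4: is a franchise of a national chain; employees 47 > 34 → exempt from Zone C Authorization.
Rule 5: conducts auctions → exempt from Zone C Authorization.
Rule 6: is located in Zone C; is a franchise of a national chain (not: is a sole proprietorship); years in business 16 ≤ 21 → Municipal Certificate not required.
Rule 7: is located in Zone C; provides massage or bodywork services → Zone C Authorization required.
Rule 8: operates vehicles for hire → Livery Certificate required.

Livery Certificate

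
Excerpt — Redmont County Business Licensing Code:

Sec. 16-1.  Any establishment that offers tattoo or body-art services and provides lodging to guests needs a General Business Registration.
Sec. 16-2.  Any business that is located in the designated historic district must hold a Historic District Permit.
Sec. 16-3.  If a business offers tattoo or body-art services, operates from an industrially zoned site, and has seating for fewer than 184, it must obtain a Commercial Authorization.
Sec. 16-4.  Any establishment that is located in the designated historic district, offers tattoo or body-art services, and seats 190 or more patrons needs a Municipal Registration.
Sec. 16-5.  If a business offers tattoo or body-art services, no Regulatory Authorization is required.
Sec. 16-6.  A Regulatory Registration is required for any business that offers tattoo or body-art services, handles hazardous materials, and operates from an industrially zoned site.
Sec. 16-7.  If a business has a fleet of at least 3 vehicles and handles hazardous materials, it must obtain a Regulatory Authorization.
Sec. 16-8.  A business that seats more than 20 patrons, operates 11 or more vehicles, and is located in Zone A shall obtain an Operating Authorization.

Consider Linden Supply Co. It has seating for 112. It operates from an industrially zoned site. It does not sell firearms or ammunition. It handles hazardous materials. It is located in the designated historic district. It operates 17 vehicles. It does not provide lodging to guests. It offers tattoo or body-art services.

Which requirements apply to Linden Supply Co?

Sec. 16-1. offers tattoo or body-art services; does not provide lodging to guests → General Business Registration not required.
Sec. 16-2. is located in the designated historic district → Historic District Permit required.
Sec. 16-3. offers tattoo or body-art services; operates from an industrially zoned site; seating 112 < 184 → Commercial Authorization required.
Sec. 16-4. is located in the designated historic district; offers tattoo or body-art services; seating 112 < 190 → Municipal Registration not required.
Sec. 16-5. offers tattoo or body-art services → exempt from Regulatory Authorization.
Sec. 16-6. offers tattoo or body-art services; handles hazardous materials; operates from an industrially zoned site → Regulatory Registration required.
Sec. 16-7. vehicles 17 ≥ 3; handles hazardous materials → Regulatory Authorization required.
Sec. 16-8. seating 112 > 20; vehicles 17 ≥ 11; is located in the designated historic district (not: is located in Zone A) → Operating Authorization not required.

Commercial Authorization, Historic District Permit, Regulatory Registration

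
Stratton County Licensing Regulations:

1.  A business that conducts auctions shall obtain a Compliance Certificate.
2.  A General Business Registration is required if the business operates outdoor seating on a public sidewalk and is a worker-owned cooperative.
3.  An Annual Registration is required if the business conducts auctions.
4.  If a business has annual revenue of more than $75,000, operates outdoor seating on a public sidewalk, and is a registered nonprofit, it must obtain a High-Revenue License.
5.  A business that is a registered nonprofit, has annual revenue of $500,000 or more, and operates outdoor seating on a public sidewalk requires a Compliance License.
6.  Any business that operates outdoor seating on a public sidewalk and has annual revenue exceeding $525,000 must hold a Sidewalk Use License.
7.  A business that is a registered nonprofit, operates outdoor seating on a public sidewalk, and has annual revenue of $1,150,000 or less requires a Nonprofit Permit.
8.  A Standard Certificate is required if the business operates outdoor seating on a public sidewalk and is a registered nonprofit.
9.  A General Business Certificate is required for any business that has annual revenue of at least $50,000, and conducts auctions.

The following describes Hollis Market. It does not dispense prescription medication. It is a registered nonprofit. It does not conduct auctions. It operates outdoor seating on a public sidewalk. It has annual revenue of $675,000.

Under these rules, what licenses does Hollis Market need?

1. does not conduct auctions → Compliance Certificate not required.
2. operates outdoor seating on a public sidewalk; is a registered nonprofit (not: is a worker-owned cooperative) → General Business Registration not required.
3. does not conduct auctions → Annual Registration not required.
4. revenue $675,000 > $75,000; operates outdoor seating on a public sidewalk; is a registered nonprofit → High-Revenue License required.
5. is a registered nonprofit; revenue $675,000 ≥ $500,000; operates outdoor seating on a public sidewalk → Compliance License required.
6. operates outdoor seating on a public sidewalk; revenue $675,000 > $525,000 → Sidewalk Use License required.
7. is a registered nonprofit; operates outdoor seating on a public sidewalk; revenue $675,000 ≤ $1,150,000 → Nonprofit Permit required.
8. operates outdoor seating on a public sidewalk; is a registered nonprofit → Standard Certificate required.
9. revenue $675,000 ≥ $50,000; does not conduct auctions → General Business Certificate not required.

Compliance License, High-Revenue License, Nonprofit Permit, Sidewalk Use License, Standard Certificate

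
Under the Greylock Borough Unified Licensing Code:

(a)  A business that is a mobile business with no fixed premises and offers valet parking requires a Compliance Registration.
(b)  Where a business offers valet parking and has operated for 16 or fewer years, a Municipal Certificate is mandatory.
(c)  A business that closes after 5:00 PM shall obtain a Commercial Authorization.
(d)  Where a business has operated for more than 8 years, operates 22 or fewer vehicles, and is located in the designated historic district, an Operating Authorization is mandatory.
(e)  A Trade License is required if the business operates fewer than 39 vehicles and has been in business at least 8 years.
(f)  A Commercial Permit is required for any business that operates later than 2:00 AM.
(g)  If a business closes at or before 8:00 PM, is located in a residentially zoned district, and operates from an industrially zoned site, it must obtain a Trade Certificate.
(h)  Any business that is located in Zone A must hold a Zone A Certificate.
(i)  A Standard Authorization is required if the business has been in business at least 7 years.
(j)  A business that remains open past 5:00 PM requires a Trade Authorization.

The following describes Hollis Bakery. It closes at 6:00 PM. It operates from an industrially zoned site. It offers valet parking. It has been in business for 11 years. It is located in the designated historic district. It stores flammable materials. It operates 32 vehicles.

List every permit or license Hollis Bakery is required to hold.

Commercial Authorization, Municipal Certificate, Standard Authorization, Trade Authorization, Trade License

(a) operates from an industrially zoned site (not: is a mobile business with no fixed premises); offers valet parking → Compliance Registration not required.
(b) offers valet parking; years in business 11 ≤ 16 → Municipal Certificate required.
(c) closes 6:00 PM, after 5:00 PM → Commercial Authorization required.
(d) years in business 11 > 8; vehicles 32 > 22; is located in the designated historic district → Operating Authorization not required.
(e) vehicles 32 < 39; years in business 11 ≥ 8 → Trade License required.
(f) closes 6:00 PM, at/before 2:00 AM → Commercial Permit not required.
(g) closes 6:00 PM, at/before 8:00 PM; is located in the designated historic district (not: is located in a residentially zoned district); operates from an industrially zoned site → Trade Certificate not required.
(h) is located in the designated historic district (not: is located in Zone A) → Zone A Certificate not required.
(i) years in business 11 ≥ 7 → Standard Authorization required.
(j) closes 6:00 PM, after 5:00 PM → Trade Authorization required.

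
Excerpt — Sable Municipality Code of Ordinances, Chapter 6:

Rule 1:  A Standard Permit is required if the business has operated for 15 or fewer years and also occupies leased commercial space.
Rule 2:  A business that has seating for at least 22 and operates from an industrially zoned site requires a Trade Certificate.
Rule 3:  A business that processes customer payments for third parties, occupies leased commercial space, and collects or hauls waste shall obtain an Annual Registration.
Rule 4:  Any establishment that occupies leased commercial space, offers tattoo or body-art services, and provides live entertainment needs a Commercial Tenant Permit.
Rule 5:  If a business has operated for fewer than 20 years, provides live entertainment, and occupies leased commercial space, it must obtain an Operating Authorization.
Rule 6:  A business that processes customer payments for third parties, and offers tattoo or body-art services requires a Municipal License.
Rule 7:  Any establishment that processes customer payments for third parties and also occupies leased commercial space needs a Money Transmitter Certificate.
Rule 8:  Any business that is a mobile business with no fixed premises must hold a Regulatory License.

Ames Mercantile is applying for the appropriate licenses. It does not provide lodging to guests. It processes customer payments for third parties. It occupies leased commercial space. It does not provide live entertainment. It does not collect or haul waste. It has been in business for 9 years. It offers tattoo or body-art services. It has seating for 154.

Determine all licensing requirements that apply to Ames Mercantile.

Money Transmitter Certificate, Municipal License, Standard Permit

Rule 1: years in business 9 ≤ 15; occupies leased commercial space → Standard Permit required.
Rule 2: seating 154 ≥ 22; occupies leased commercial space (not: operates from an industrially zoned site) → Trade Certificate not required.
Rule 3: processes customer payments for third parties; occupies leased commercial space; does not collect or haul waste → Annual Registration not required.
Rule 4: occupies leased commercial space; offers tattoo or body-art services; does not provide live entertainment → Commercial Tenant Permit not required.
Rule 5: years in business 9 < 20; does not provide live entertainment; occupies leased commercial space → Operating Authorization not required.
Rule 6: processes customer payments for third parties; offers tattoo or body-art services → Municipal License required.
Rule 7: processes customer payments for third parties; occupies leased commercial space → Money Transmitter Certificate required.
Rule 8: occupies leased commercial space (not: is a mobile business with no fixed premises) → Regulatory License not required.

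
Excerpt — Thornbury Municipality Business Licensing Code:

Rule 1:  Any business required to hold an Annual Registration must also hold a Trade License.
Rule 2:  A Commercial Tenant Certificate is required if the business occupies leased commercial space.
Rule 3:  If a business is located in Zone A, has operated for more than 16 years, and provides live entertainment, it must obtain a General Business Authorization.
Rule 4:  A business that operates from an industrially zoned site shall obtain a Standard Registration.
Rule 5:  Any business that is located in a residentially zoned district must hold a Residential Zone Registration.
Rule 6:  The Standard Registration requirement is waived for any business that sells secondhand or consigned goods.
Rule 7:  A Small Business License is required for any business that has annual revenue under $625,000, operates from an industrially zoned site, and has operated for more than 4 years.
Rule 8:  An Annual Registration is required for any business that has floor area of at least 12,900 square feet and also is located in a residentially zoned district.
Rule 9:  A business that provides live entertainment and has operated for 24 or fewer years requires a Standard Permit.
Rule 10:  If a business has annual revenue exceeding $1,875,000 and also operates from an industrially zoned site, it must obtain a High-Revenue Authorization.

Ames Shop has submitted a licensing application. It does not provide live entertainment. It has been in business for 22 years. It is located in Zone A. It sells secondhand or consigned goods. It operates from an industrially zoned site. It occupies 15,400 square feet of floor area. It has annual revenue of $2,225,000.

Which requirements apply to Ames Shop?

High-Revenue Authorization

Rule 1: Annual Registration is not required → no effect.
Rule 2: operates from an industrially zoned site (not: occupies leased commercial space) → Commercial Tenant Certificate not required.
Rule 3: is located in Zone A; years in business 22 > 16; does not provide live entertainment → General Business Authorization not required.
Rule 4: operates from an industrially zoned site → Standard Registration required.
Rule 5: is located in Zone A (not: is located in a residentially zoned district) → Residential Zone Registration not required.
Rule 6: sells secondhand or consigned goods → exempt from Standard Registration.
Rule 7: revenue $2,225,000 ≥ $625,000; operates from an industrially zoned site; years in business 22 > 4 → Small Business License not required.
Rule 8: floor area 15,400 square feet ≥ 12,900 square feet; is located in Zone A (not: is located in a residentially zoned district) → Annual Registration not required.
Rule 9: does not provide live entertainment; years in business 22 ≤ 24 → Standard Permit not required.
Rule 10: revenue $2,225,000 > $1,875,000; operates from an industrially zoned site → High-Revenue Authorization required.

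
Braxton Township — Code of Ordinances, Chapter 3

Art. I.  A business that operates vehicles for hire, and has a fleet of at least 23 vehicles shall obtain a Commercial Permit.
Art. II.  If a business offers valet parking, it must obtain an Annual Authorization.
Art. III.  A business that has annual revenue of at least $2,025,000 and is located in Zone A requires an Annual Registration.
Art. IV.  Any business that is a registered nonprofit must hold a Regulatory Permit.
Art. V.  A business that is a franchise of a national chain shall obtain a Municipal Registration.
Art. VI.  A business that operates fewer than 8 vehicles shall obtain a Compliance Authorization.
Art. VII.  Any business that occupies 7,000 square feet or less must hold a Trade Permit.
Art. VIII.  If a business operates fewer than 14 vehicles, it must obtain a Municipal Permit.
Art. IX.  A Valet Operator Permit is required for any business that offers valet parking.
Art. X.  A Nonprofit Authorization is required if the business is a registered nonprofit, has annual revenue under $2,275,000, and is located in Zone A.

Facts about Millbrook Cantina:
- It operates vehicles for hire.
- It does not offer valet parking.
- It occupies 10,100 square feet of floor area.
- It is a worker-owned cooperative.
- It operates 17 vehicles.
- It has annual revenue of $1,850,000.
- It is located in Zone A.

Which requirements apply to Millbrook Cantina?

Art. I. operates vehicles for hire; vehicles 17 < 23 → Commercial Permit not required.
Art. II. does not offer valet parking → Annual Authorization not required.
Art. III. revenue $1,850,000 < $2,025,000; is located in Zone A → Annual Registration not required.
Art. IV. is a worker-owned cooperative (not: is a registered nonprofit) → Regulatory Permit not required.
Art. V. is a worker-owned cooperative (not: is a franchise of a national chain) → Municipal Registration not required.
Art. VI. vehicles 17 ≥ 8 → Compliance Authorization not required.
Art. VII. floor area 10,100 square feet > 7,000 square feet → Trade Permit not required.
Art. VIII. vehicles 17 ≥ 14 → Municipal Permit not required.
Art. IX. does not offer valet parking → Valet Operator Permit not required.
Art. X. is a worker-owned cooperative (not: is a registered nonprofit); revenue $1,850,000 < $2,275,000; is located in Zone A → Nonprofit Authorization not required.

None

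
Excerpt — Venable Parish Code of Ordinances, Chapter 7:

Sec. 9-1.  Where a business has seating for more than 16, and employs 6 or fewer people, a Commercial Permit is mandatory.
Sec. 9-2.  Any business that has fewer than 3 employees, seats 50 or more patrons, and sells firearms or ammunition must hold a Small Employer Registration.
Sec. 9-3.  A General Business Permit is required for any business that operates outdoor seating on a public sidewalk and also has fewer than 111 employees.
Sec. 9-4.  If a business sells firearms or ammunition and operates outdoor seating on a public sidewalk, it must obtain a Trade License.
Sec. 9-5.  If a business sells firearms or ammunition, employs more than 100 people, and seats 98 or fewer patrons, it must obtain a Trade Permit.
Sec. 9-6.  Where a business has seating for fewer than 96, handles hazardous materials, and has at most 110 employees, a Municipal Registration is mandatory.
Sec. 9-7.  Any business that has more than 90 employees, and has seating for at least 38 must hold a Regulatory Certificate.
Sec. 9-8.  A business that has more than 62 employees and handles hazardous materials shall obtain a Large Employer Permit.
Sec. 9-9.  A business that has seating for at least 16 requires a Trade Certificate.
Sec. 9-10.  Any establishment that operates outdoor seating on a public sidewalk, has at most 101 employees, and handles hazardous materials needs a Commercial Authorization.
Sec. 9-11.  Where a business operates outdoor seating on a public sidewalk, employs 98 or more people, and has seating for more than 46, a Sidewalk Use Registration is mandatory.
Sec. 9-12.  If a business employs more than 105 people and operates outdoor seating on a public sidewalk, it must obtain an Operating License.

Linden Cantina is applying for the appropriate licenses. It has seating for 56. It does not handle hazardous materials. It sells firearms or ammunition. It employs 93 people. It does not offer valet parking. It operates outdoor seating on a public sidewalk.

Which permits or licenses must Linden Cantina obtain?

Sec. 9-1. seating 56 > 16; employees 93 > 6 → Commercial Permit not required.
Sec. 9-2. employees 93 ≥ 3; seating 56 ≥ 50; sells firearms or ammunition → Small Employer Registration not required.
Sec. 9-3. operates outdoor seating on a public sidewalk; employees 93 < 111 → General Business Permit required.
Sec. 9-4. sells firearms or ammunition; operates outdoor seating on a public sidewalk → Trade License required.
Sec. 9-5. sells firearms or ammunition; employees 93 ≤ 100; seating 56 ≤ 98 → Trade Permit not required.
Sec. 9-6. seating 56 < 96; does not handle hazardous materials; employees 93 ≤ 110 → Municipal Registration not required.
Sec. 9-7. employees 93 > 90; seating 56 ≥ 38 → Regulatory Certificate required.
Sec. 9-8. employees 93 > 62; does not handle hazardous materials → Large Employer Permit not required.
Sec. 9-9. seating 56 ≥ 16 → Trade Certificate required.
Sec. 9-10. operates outdoor seating on a public sidewalk; employees 93 ≤ 101; does not handle hazardous materials → Commercial Authorization not required.
Sec. 9-11. operates outdoor seating on a public sidewalk; employees 93 < 98; seating 56 > 46 → Sidewalk Use Registration not required.
Sec. 9-12. employees 93 ≤ 105; operates outdoor seating on a public sidewalk → Operating License not required.

General Business Permit, Regulatory Certificate, Trade Certificate, Trade License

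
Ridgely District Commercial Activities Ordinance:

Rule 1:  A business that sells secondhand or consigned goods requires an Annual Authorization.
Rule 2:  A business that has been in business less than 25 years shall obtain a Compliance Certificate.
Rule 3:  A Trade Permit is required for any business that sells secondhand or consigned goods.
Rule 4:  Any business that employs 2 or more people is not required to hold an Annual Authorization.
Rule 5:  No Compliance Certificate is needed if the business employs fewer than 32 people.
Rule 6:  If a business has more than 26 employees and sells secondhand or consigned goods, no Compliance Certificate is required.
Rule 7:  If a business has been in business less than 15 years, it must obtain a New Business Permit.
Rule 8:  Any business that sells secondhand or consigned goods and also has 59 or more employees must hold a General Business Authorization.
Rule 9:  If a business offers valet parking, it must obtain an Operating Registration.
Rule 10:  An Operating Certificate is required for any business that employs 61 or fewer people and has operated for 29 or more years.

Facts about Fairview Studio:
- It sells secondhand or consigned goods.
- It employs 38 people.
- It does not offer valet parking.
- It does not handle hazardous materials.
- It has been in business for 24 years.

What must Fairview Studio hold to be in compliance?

Rule 1: sells secondhand or consigned goods → Annual Authorization required.
Rule 2: years in business 24 < 25 → Compliance Certificate required.
Rule 3: sells secondhand or consigned goods → Trade Permit required.
Rule 4: employees 38 ≥ 2 → exempt from Annual Authorization.
Rule 5: employees 38 ≥ 32 → Compliance Certificate exemption does not apply.
Rule 6: employees 38 > 26; sells secondhand or consigned goods → exempt from Compliance Certificate.
Rule 7: years in business 24 ≥ 15 → New Business Permit not required.
Rule 8: sells secondhand or consigned goods; employees 38 < 59 → General Business Authorization not required.
Rule 9: does not offer valet parking → Operating Registration not required.
Rule 10: employees 38 ≤ 61; years in business 24 < 29 → Operating Certificate not required.

Trade Permit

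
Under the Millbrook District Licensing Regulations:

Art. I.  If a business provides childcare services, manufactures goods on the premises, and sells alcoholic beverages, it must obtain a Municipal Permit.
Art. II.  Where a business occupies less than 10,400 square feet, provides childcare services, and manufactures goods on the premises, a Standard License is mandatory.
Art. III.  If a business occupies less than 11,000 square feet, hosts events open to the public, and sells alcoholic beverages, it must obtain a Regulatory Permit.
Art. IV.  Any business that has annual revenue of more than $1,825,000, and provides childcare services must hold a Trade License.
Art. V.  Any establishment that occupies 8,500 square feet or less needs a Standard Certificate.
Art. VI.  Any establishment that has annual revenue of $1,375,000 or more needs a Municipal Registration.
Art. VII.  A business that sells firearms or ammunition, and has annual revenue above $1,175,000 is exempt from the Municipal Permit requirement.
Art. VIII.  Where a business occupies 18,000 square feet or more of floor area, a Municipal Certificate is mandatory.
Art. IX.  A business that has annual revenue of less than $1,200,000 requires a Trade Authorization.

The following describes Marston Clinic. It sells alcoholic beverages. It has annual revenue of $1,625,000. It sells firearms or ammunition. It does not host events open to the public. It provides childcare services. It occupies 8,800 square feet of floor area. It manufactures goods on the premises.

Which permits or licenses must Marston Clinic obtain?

Art. I. provides childcare services; manufactures goods on the premises; sells alcoholic beverages → Municipal Permit required.
Art. II. floor area 8,800 square feet < 10,400 square feet; provides childcare services; manufactures goods on the premises → Standard License required.
Art. III. floor area 8,800 square feet < 11,000 square feet; does not host events open to the public; sells alcoholic beverages → Regulatory Permit not required.
Art. IV. revenue $1,625,000 ≤ $1,825,000; provides childcare services → Trade License not required.
Art. V. floor area 8,800 square feet > 8,500 square feet → Standard Certificate not required.
Art. VI. revenue $1,625,000 ≥ $1,375,000 → Municipal Registration required.
Art. VII. sells firearms or ammunition; revenue $1,625,000 > $1,175,000 → exempt from Municipal Permit.
Art. VIII. floor area 8,800 square feet < 18,000 square feet → Municipal Certificate not required.
Art. IX. revenue $1,625,000 ≥ $1,200,000 → Trade Authorization not required.

Municipal Registration, Standard License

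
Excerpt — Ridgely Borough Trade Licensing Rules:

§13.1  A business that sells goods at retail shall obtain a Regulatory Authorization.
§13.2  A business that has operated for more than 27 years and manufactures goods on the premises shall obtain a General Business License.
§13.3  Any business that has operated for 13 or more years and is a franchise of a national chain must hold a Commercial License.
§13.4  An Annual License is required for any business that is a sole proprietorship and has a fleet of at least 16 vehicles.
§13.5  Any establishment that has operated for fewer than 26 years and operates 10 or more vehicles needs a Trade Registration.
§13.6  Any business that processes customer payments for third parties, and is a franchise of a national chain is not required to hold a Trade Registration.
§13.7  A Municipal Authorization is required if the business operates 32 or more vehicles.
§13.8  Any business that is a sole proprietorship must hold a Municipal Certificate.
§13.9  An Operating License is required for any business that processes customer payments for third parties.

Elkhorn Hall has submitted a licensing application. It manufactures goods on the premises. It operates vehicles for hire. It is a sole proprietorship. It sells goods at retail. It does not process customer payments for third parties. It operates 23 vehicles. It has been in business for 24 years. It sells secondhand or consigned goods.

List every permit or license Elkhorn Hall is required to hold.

Annual License, Municipal Certificate, Regulatory Authorization, Trade Registration

§13.1 sells goods at retail → Regulatory Authorization required.
§13.2 years in business 24 ≤ 27; manufactures goods on the premises → General Business License not required.
§13.3 years in business 24 ≥ 13; is a sole proprietorship (not: is a franchise of a national chain) → Commercial License not required.
§13.4 is a sole proprietorship; vehicles 23 ≥ 16 → Annual License required.
§13.5 years in business 24 < 26; vehicles 23 ≥ 10 → Trade Registration required.
§13.6 does not process customer payments for third parties; is a sole proprietorship (not: is a franchise of a national chain) → Trade Registration exemption does not apply.
§13.7 vehicles 23 < 32 → Municipal Authorization not required.
§13.8 is a sole proprietorship → Municipal Certificate required.
§13.9 does not process customer payments for third parties → Operating License not required.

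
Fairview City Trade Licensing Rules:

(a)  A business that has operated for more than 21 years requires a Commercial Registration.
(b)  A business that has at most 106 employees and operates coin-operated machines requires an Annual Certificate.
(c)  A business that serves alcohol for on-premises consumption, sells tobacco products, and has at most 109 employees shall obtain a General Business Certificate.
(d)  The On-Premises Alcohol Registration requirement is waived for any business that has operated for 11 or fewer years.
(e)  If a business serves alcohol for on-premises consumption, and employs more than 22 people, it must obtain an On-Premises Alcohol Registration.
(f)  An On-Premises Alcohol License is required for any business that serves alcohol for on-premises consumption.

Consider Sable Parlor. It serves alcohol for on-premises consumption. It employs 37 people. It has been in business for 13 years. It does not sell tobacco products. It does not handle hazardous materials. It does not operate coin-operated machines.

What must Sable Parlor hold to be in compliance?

On-Premises Alcohol License, On-Premises Alcohol Registration

(a) years in business 13 ≤ 21 → Commercial Registration not required.
(b) employees 37 ≤ 106; does not operate coin-operated machines → Annual Certificate not required.
(c) serves alcohol for on-premises consumption; does not sell tobacco products; employees 37 ≤ 109 → General Business Certificate not required.
(d) years in business 13 > 11 → On-Premises Alcohol Registration exemption does not apply.
(e) serves alcohol for on-premises consumption; employees 37 > 22 → On-Premises Alcohol Registration required.
(f) serves alcohol for on-premises consumption → On-Premises Alcohol License required.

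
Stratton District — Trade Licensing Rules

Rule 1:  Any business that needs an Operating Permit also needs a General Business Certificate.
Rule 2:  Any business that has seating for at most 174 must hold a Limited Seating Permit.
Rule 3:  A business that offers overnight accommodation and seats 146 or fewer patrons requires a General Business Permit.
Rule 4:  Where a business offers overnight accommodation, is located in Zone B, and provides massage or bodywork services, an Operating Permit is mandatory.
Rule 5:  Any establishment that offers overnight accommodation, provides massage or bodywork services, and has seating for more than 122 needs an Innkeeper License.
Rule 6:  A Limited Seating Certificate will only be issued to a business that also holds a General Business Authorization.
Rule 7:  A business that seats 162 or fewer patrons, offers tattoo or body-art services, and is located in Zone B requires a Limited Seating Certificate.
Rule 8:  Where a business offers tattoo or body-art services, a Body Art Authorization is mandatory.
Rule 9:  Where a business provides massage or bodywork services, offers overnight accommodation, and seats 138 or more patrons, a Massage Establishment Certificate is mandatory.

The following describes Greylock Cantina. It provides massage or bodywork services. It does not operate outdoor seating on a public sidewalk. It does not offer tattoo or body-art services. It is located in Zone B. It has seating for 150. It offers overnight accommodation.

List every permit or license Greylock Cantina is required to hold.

Rule 1: Operating Permit is required → General Business Certificate also required.
Rule 2: seating 150 ≤ 174 → Limited Seating Permit required.
Rule 3: offers overnight accommodation; seating 150 > 146 → General Business Permit not required.
Rule 4: offers overnight accommodation; is located in Zone B; provides massage or bodywork services → Operating Permit required.
Rule 5: offers overnight accommodation; provides massage or bodywork services; seating 150 > 122 → Innkeeper License required.
Rule 6: Limited Seating Certificate is not required → no effect.
Rule 7: seating 150 ≤ 162; does not offer tattoo or body-art services; is located in Zone B → Limited Seating Certificate not required.
Rule 8: does not offer tattoo or body-art services → Body Art Authorization not required.
Rule 9: provides massage or bodywork services; offers overnight accommodation; seating 150 ≥ 138 → Massage Establishment Certificate required.

General Business Certificate, Innkeeper License, Limited Seating Permit, Massage Establishment Certificate, Operating Permit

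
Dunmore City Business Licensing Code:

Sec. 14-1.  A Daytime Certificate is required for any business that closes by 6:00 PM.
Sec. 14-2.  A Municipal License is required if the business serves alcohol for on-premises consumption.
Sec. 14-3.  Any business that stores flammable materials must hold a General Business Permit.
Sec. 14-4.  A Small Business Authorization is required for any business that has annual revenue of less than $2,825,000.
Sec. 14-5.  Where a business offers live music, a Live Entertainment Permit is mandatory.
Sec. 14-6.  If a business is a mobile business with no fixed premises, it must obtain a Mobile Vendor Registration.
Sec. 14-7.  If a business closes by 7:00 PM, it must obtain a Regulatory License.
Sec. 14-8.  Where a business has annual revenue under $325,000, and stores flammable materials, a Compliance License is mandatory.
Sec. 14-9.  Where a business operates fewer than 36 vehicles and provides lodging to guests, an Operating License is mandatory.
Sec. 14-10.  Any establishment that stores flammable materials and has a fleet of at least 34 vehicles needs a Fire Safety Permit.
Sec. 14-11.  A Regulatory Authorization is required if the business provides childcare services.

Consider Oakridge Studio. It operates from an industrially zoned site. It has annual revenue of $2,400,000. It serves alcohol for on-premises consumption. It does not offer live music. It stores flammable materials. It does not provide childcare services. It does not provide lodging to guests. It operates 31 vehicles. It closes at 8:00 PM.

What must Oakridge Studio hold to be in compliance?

Sec. 14-1. closes 8:00 PM, after 6:00 PM → Daytime Certificate not required.
Sec. 14-2. serves alcohol for on-premises consumption → Municipal License required.
Sec. 14-3. stores flammable materials → General Business Permit required.
Sec. 14-4. revenue $2,400,000 < $2,825,000 → Small Business Authorization required.
Sec. 14-5. does not offer live music → Live Entertainment Permit not required.
Sec. 14-6. operates from an industrially zoned site (not: is a mobile business with no fixed premises) → Mobile Vendor Registration not required.
Sec. 14-7. closes 8:00 PM, after 7:00 PM → Regulatory License not required.
Sec. 14-8. revenue $2,400,000 ≥ $325,000; stores flammable materials → Compliance License not required.
Sec. 14-9. vehicles 31 < 36; does not provide lodging to guests → Operating License not required.
Sec. 14-10. stores flammable materials; vehicles 31 < 34 → Fire Safety Permit not required.
Sec. 14-11. does not provide childcare services → Regulatory Authorization not required.

General Business Permit, Municipal License, Small Business Authorization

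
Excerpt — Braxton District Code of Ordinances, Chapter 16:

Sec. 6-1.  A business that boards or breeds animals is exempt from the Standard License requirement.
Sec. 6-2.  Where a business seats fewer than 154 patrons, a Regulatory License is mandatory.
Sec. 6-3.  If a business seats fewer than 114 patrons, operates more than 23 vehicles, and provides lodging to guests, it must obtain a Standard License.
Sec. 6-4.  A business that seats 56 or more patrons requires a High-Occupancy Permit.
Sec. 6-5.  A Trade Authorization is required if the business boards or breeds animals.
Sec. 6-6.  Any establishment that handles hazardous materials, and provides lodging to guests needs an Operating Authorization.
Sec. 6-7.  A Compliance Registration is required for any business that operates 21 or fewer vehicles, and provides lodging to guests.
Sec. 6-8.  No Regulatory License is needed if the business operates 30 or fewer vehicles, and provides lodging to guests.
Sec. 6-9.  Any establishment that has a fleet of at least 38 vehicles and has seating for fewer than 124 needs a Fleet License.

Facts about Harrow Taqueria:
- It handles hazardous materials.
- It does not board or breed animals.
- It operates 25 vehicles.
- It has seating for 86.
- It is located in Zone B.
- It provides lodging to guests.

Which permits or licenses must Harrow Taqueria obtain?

High-Occupancy Permit, Operating Authorization, Standard License

Sec. 6-1. does not board or breed animals → Standard License exemption does not apply.
Sec. 6-2. seating 86 < 154 → Regulatory License required.
Sec. 6-3. seating 86 < 114; vehicles 25 > 23; provides lodging to guests → Standard License required.
Sec. 6-4. seating 86 ≥ 56 → High-Occupancy Permit required.
Sec. 6-5. does not board or breed animals → Trade Authorization not required.
Sec. 6-6. handles hazardous materials; provides lodging to guests → Operating Authorization required.
Sec. 6-7. vehicles 25 > 21; provides lodging to guests → Compliance Registration not required.
Sec. 6-8. vehicles 25 ≤ 30; provides lodging to guests → exempt from Regulatory License.
Sec. 6-9. vehicles 25 < 38; seating 86 < 124 → Fleet License not required.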